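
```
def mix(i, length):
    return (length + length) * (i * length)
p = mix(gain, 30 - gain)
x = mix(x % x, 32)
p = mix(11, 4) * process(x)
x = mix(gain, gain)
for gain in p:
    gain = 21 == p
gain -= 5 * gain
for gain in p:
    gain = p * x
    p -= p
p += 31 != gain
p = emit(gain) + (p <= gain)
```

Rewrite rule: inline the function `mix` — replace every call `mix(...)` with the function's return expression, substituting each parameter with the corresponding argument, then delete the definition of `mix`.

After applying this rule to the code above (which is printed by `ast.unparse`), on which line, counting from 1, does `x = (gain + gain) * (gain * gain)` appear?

Transformed code:
p = (30 - gain + (30 - gain)) * (gain * (30 - gain))
x = (32 + 32) * (x % x * 32)
p = (4 + 4) * (11 * 4) * process(x)
x = (gain + gain) * (gain * gain)
for gain in p:
    gain = 21 == p
gain -= 5 * gain
for gain in p:
    gain = p * x
    p -= p
p += 31 != gain
p = emit(gain) + (p <= gain)

4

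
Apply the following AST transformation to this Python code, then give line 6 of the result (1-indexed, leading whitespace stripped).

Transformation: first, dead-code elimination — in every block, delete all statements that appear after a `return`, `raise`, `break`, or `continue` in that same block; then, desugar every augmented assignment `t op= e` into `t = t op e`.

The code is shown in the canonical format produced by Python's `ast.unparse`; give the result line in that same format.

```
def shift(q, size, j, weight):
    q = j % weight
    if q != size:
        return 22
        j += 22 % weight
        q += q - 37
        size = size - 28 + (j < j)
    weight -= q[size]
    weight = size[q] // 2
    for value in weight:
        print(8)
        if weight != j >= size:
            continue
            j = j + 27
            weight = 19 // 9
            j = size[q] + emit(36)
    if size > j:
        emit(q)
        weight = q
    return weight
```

Transformed code:
def shift(q, size, j, weight):
    q = j % weight
    if q != size:
        return 22
    weight = weight - q[size]
    weight = size[q] // 2
    for value in weight:
        print(8)
        if weight != j >= size:
            continue
    if size > j:
        emit(q)
        weight = q
    return weight

weight = size[q] // 2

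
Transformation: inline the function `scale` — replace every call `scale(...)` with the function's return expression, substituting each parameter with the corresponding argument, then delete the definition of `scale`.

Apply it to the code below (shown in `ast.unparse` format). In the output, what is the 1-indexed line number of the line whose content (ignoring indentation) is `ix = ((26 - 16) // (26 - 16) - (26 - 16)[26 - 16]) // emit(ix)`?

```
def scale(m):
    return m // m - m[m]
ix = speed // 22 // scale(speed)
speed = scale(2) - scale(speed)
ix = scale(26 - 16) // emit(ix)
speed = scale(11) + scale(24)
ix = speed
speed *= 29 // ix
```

Transformed code:
ix = speed // 22 // (speed // speed - speed[speed])
speed = 2 // 2 - 2[2] - (speed // speed - speed[speed])
ix = ((26 - 16) // (26 - 16) - (26 - 16)[26 - 16]) // emit(ix)
speed = 11 // 11 - 11[11] + (24 // 24 - 24[24])
ix = speed
speed *= 29 // ix

3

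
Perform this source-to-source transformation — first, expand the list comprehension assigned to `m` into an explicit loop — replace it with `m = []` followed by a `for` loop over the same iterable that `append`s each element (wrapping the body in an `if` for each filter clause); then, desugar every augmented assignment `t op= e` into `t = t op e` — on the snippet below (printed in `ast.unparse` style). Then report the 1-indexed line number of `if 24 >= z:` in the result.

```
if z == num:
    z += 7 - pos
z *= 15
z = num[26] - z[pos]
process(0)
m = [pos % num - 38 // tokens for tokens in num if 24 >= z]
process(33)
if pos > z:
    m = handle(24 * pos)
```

8

Transformed code:
if z == num:
    z = z + (7 - pos)
z = z * 15
z = num[26] - z[pos]
process(0)
m = []
for tokens in num:
    if 24 >= z:
        m.append(pos % num - 38 // tokens)
process(33)
if pos > z:
    m = handle(24 * pos)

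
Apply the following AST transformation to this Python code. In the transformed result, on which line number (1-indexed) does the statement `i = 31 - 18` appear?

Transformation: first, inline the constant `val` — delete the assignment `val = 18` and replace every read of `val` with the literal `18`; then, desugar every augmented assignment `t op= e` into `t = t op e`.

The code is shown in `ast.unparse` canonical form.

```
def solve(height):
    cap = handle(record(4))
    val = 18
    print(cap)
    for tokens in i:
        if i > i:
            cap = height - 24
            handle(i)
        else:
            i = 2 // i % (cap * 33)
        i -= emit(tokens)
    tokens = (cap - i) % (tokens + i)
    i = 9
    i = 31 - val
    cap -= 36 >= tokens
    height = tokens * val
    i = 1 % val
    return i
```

Transformed code:
def solve(height):
    cap = handle(record(4))
    print(cap)
    for tokens in i:
        if i > i:
            cap = height - 24
            handle(i)
        else:
            i = 2 // i % (cap * 33)
        i = i - emit(tokens)
    tokens = (cap - i) % (tokens + i)
    i = 9
    i = 31 - 18
    cap = cap - (36 >= tokens)
    height = tokens * 18
    i = 1 % 18
    return i

13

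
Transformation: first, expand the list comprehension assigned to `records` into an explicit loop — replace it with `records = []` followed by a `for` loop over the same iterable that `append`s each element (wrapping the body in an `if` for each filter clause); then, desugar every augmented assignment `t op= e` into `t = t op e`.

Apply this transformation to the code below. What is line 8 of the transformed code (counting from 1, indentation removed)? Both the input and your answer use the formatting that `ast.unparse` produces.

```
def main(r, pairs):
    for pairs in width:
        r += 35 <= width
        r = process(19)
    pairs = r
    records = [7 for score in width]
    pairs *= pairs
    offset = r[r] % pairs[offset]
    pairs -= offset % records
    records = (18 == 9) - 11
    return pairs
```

Transformed code:
def main(r, pairs):
    for pairs in width:
        r = r + (35 <= width)
        r = process(19)
    pairs = r
    records = []
    for score in width:
        records.append(7)
    pairs = pairs * pairs
    offset = r[r] % pairs[offset]
    pairs = pairs - offset % records
    records = (18 == 9) - 11
    return pairs

records.append(7)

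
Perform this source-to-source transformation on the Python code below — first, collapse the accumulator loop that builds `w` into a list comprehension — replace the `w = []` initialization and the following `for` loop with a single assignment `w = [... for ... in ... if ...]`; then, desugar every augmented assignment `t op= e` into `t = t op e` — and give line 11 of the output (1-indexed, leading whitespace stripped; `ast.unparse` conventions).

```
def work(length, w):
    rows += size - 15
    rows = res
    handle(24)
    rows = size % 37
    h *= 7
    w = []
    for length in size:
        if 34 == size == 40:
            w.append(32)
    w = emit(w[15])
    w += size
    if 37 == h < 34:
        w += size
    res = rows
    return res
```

w = w + size

Transformed code:
def work(length, w):
    rows = rows + (size - 15)
    rows = res
    handle(24)
    rows = size % 37
    h = h * 7
    w = [32 for length in size if 34 == size == 40]
    w = emit(w[15])
    w = w + size
    if 37 == h < 34:
        w = w + size
    res = rows
    return res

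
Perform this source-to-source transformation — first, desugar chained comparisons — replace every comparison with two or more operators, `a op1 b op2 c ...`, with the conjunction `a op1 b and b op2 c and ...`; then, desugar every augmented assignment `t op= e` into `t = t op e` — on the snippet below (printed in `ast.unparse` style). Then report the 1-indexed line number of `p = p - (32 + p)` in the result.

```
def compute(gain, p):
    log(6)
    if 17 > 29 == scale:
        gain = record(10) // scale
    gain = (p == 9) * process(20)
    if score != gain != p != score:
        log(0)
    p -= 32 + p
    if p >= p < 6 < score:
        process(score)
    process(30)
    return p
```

Transformed code:
def compute(gain, p):
    log(6)
    if 17 > 29 and 29 == scale:
        gain = record(10) // scale
    gain = (p == 9) * process(20)
    if score != gain and gain != p and (p != score):
        log(0)
    p = p - (32 + p)
    if p >= p and p < 6 and (6 < score):
        process(score)
    process(30)
    return p

8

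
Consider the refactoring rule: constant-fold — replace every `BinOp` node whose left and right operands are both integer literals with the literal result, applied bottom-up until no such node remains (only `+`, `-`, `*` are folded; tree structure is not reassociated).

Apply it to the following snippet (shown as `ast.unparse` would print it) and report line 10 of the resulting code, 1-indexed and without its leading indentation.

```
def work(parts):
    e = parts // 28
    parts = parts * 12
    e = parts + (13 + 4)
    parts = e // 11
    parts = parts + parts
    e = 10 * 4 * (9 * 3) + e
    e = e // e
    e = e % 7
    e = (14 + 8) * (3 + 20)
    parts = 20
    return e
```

Transformed code:
def work(parts):
    e = parts // 28
    parts = parts * 12
    e = parts + 17
    parts = e // 11
    parts = parts + parts
    e = 1080 + e
    e = e // e
    e = e % 7
    e = 506
    parts = 20
    return e

e = 506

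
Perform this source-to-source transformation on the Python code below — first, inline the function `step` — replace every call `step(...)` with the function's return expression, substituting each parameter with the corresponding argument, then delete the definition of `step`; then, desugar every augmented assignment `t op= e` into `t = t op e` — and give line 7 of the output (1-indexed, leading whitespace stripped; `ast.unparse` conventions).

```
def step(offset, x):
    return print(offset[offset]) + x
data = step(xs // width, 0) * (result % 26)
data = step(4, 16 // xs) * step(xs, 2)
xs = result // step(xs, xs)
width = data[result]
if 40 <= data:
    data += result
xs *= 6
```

Transformed code:
data = (print((xs // width)[xs // width]) + 0) * (result % 26)
data = (print(4[4]) + 16 // xs) * (print(xs[xs]) + 2)
xs = result // (print(xs[xs]) + xs)
width = data[result]
if 40 <= data:
    data = data + result
xs = xs * 6

xs = xs * 6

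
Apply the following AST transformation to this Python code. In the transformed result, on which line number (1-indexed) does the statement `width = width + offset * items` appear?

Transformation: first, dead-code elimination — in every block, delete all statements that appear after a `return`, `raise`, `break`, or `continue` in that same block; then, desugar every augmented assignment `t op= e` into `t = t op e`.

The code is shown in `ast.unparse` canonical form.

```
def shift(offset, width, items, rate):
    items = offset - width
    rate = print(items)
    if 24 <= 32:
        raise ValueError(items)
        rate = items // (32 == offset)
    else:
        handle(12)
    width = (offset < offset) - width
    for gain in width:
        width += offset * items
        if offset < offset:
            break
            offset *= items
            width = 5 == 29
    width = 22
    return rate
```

Transformed code:
def shift(offset, width, items, rate):
    items = offset - width
    rate = print(items)
    if 24 <= 32:
        raise ValueError(items)
    else:
        handle(12)
    width = (offset < offset) - width
    for gain in width:
        width = width + offset * items
        if offset < offset:
            break
    width = 22
    return rate

10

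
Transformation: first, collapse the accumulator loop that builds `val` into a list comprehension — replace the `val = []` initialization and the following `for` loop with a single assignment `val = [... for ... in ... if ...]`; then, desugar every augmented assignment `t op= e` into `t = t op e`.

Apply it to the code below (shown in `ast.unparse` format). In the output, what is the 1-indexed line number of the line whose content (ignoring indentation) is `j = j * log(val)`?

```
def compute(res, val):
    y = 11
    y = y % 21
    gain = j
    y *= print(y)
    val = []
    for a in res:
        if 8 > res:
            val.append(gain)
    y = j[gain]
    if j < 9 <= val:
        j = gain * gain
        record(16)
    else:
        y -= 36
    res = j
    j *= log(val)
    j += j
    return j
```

Transformed code:
def compute(res, val):
    y = 11
    y = y % 21
    gain = j
    y = y * print(y)
    val = [gain for a in res if 8 > res]
    y = j[gain]
    if j < 9 <= val:
        j = gain * gain
        record(16)
    else:
        y = y - 36
    res = j
    j = j * log(val)
    j = j + j
    return j

14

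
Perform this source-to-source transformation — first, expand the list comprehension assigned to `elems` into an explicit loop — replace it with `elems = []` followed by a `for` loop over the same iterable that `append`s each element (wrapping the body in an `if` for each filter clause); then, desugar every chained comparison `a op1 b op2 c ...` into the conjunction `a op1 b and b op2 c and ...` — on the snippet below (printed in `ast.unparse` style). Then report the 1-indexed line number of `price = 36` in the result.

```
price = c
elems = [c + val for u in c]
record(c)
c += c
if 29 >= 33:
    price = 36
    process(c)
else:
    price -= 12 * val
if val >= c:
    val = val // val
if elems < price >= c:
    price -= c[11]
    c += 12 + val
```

Transformed code:
price = c
elems = []
for u in c:
    elems.append(c + val)
record(c)
c += c
if 29 >= 33:
    price = 36
    process(c)
else:
    price -= 12 * val
if val >= c:
    val = val // val
if elems < price and price >= c:
    price -= c[11]
    c += 12 + val

8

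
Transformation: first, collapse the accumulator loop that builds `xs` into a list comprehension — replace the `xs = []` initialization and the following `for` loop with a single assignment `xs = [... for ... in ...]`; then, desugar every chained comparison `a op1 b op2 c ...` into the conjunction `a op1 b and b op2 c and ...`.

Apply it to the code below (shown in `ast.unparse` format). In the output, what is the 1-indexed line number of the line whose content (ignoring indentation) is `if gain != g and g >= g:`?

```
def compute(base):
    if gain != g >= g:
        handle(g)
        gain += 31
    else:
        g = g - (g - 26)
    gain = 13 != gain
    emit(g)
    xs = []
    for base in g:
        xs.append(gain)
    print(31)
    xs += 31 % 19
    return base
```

2

Transformed code:
def compute(base):
    if gain != g and g >= g:
        handle(g)
        gain += 31
    else:
        g = g - (g - 26)
    gain = 13 != gain
    emit(g)
    xs = [gain for base in g]
    print(31)
    xs += 31 % 19
    return base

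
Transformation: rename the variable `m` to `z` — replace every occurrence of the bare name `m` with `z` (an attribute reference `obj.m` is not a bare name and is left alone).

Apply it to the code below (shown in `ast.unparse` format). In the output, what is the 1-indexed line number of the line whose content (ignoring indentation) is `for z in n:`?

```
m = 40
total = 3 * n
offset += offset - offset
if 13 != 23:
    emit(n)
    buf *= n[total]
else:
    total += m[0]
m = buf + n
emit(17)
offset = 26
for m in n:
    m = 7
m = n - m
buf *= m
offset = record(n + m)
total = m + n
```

12

Transformed code:
z = 40
total = 3 * n
offset += offset - offset
if 13 != 23:
    emit(n)
    buf *= n[total]
else:
    total += z[0]
z = buf + n
emit(17)
offset = 26
for z in n:
    z = 7
z = n - z
buf *= z
offset = record(n + z)
total = z + n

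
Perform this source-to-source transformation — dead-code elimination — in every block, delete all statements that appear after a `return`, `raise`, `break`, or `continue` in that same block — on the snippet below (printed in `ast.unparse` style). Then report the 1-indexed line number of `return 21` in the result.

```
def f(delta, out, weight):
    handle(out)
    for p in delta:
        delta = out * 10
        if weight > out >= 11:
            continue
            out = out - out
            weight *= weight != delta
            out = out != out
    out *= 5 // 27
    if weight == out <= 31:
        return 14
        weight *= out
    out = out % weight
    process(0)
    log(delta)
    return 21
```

Transformed code:
def f(delta, out, weight):
    handle(out)
    for p in delta:
        delta = out * 10
        if weight > out >= 11:
            continue
    out *= 5 // 27
    if weight == out <= 31:
        return 14
    out = out % weight
    process(0)
    log(delta)
    return 21

13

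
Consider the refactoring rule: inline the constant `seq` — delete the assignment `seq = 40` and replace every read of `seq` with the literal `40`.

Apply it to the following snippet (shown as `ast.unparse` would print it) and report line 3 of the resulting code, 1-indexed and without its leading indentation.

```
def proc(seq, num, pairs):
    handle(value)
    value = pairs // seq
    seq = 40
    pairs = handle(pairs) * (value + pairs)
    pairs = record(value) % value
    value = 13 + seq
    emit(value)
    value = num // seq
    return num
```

Transformed code:
def proc(seq, num, pairs):
    handle(value)
    value = pairs // 40
    pairs = handle(pairs) * (value + pairs)
    pairs = record(value) % value
    value = 13 + 40
    emit(value)
    value = num // 40
    return num

value = pairs // 40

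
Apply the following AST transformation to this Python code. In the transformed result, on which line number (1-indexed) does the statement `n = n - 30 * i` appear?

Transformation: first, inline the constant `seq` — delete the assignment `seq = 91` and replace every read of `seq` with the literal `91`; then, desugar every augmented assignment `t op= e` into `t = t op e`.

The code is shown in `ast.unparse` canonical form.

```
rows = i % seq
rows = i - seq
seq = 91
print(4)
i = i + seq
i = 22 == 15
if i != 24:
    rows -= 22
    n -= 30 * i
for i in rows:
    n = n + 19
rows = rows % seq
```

Transformed code:
rows = i % 91
rows = i - 91
print(4)
i = i + 91
i = 22 == 15
if i != 24:
    rows = rows - 22
    n = n - 30 * i
for i in rows:
    n = n + 19
rows = rows % 91

8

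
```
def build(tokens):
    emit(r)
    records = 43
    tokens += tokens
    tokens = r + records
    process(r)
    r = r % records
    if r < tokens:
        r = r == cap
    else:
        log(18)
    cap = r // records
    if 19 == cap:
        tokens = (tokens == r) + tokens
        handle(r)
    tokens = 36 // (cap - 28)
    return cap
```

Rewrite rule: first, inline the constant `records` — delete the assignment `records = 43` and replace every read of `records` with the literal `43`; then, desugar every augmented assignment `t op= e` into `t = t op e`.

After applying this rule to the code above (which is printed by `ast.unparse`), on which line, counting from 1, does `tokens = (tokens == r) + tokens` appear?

13

Transformed code:
def build(tokens):
    emit(r)
    tokens = tokens + tokens
    tokens = r + 43
    process(r)
    r = r % 43
    if r < tokens:
        r = r == cap
    else:
        log(18)
    cap = r // 43
    if 19 == cap:
        tokens = (tokens == r) + tokens
        handle(r)
    tokens = 36 // (cap - 28)
    return cap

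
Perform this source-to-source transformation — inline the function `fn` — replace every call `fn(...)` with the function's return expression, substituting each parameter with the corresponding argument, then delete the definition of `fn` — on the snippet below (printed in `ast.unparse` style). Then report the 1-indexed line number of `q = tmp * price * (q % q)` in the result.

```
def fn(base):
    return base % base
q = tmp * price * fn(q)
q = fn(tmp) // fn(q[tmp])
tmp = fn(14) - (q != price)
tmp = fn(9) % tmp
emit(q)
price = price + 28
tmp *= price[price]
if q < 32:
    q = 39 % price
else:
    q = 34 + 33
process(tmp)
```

Transformed code:
q = tmp * price * (q % q)
q = tmp % tmp // (q[tmp] % q[tmp])
tmp = 14 % 14 - (q != price)
tmp = 9 % 9 % tmp
emit(q)
price = price + 28
tmp *= price[price]
if q < 32:
    q = 39 % price
else:
    q = 34 + 33
process(tmp)

1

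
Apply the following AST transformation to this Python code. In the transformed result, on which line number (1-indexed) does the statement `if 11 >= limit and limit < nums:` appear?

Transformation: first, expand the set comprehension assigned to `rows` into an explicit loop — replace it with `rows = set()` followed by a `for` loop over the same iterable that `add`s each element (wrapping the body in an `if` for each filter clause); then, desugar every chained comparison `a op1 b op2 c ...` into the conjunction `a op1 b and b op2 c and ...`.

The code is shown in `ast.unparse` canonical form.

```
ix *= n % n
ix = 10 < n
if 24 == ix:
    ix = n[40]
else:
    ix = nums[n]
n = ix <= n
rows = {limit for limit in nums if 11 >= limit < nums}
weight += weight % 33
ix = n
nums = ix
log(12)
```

Transformed code:
ix *= n % n
ix = 10 < n
if 24 == ix:
    ix = n[40]
else:
    ix = nums[n]
n = ix <= n
rows = set()
for limit in nums:
    if 11 >= limit and limit < nums:
        rows.add(limit)
weight += weight % 33
ix = n
nums = ix
log(12)

10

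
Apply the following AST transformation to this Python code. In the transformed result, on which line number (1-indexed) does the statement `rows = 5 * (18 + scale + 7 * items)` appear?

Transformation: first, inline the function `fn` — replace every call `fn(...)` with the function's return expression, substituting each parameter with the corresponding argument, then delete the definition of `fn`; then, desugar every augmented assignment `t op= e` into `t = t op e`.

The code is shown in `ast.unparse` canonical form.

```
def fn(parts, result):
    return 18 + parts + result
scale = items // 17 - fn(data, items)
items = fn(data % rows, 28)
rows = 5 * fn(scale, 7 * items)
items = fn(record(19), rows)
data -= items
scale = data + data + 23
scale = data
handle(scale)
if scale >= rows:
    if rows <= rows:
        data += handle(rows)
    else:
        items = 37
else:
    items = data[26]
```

3

Transformed code:
scale = items // 17 - (18 + data + items)
items = 18 + data % rows + 28
rows = 5 * (18 + scale + 7 * items)
items = 18 + record(19) + rows
data = data - items
scale = data + data + 23
scale = data
handle(scale)
if scale >= rows:
    if rows <= rows:
        data = data + handle(rows)
    else:
        items = 37
else:
    items = data[26]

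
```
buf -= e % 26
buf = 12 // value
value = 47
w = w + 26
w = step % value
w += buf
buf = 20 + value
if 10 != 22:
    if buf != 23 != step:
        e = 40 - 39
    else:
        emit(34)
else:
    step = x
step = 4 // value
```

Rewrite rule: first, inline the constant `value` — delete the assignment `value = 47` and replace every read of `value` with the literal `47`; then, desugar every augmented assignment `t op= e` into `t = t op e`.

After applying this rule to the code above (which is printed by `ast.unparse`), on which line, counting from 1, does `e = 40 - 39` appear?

9

Transformed code:
buf = buf - e % 26
buf = 12 // 47
w = w + 26
w = step % 47
w = w + buf
buf = 20 + 47
if 10 != 22:
    if buf != 23 != step:
        e = 40 - 39
    else:
        emit(34)
else:
    step = x
step = 4 // 47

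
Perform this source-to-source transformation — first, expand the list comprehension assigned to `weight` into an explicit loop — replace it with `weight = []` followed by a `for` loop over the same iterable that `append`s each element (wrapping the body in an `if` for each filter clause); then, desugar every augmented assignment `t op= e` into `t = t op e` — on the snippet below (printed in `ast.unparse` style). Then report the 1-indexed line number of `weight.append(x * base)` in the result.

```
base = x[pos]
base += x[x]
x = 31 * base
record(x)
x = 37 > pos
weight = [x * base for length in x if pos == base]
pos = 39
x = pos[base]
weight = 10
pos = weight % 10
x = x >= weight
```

Transformed code:
base = x[pos]
base = base + x[x]
x = 31 * base
record(x)
x = 37 > pos
weight = []
for length in x:
    if pos == base:
        weight.append(x * base)
pos = 39
x = pos[base]
weight = 10
pos = weight % 10
x = x >= weight

9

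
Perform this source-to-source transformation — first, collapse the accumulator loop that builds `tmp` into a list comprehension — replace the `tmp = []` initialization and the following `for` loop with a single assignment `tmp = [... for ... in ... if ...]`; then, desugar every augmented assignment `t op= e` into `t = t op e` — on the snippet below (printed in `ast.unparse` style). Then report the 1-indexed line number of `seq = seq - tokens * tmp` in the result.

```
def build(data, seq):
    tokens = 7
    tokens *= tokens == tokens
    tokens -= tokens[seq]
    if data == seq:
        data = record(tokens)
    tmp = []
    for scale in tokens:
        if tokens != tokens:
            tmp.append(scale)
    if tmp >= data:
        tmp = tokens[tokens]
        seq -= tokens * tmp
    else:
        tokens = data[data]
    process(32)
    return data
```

Transformed code:
def build(data, seq):
    tokens = 7
    tokens = tokens * (tokens == tokens)
    tokens = tokens - tokens[seq]
    if data == seq:
        data = record(tokens)
    tmp = [scale for scale in tokens if tokens != tokens]
    if tmp >= data:
        tmp = tokens[tokens]
        seq = seq - tokens * tmp
    else:
        tokens = data[data]
    process(32)
    return data

10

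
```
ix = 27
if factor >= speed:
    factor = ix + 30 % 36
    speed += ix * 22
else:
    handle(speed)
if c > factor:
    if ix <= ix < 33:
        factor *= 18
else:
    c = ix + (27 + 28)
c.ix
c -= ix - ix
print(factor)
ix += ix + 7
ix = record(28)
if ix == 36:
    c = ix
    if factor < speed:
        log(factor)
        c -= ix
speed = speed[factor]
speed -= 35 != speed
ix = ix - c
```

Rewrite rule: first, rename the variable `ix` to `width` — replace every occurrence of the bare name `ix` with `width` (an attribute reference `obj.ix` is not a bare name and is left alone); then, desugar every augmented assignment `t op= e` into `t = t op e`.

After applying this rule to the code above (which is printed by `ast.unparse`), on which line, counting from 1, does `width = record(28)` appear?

16

Transformed code:
width = 27
if factor >= speed:
    factor = width + 30 % 36
    speed = speed + width * 22
else:
    handle(speed)
if c > factor:
    if width <= width < 33:
        factor = factor * 18
else:
    c = width + (27 + 28)
c.ix
c = c - (width - width)
print(factor)
width = width + (width + 7)
width = record(28)
if width == 36:
    c = width
    if factor < speed:
        log(factor)
        c = c - width
speed = speed[factor]
speed = speed - (35 != speed)
width = width - c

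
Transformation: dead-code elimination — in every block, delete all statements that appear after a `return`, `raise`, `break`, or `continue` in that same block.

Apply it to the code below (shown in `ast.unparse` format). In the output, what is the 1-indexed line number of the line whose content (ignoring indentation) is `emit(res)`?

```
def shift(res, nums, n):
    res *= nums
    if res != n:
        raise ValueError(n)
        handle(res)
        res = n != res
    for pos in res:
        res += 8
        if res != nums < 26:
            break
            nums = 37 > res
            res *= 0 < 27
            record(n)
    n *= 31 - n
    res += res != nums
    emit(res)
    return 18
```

Transformed code:
def shift(res, nums, n):
    res *= nums
    if res != n:
        raise ValueError(n)
    for pos in res:
        res += 8
        if res != nums < 26:
            break
    n *= 31 - n
    res += res != nums
    emit(res)
    return 18

11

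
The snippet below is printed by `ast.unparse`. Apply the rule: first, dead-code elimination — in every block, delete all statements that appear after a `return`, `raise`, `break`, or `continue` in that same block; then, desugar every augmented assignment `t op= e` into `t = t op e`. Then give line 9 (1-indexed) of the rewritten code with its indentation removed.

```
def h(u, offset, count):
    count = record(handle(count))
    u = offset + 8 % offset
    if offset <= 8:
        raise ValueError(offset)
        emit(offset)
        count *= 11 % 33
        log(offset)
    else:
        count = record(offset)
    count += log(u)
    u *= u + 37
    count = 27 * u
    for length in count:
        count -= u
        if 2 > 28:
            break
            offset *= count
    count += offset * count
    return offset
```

Transformed code:
def h(u, offset, count):
    count = record(handle(count))
    u = offset + 8 % offset
    if offset <= 8:
        raise ValueError(offset)
    else:
        count = record(offset)
    count = count + log(u)
    u = u * (u + 37)
    count = 27 * u
    for length in count:
        count = count - u
        if 2 > 28:
            break
    count = count + offset * count
    return offset

u = u * (u + 37)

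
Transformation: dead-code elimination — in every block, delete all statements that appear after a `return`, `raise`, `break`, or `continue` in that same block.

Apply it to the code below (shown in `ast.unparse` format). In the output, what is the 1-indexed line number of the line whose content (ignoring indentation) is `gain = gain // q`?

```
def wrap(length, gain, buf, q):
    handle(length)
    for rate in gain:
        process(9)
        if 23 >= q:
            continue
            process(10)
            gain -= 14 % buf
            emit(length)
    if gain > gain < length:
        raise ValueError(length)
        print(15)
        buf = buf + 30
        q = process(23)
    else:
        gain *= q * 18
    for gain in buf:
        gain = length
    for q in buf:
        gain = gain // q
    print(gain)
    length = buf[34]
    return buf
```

Transformed code:
def wrap(length, gain, buf, q):
    handle(length)
    for rate in gain:
        process(9)
        if 23 >= q:
            continue
    if gain > gain < length:
        raise ValueError(length)
    else:
        gain *= q * 18
    for gain in buf:
        gain = length
    for q in buf:
        gain = gain // q
    print(gain)
    length = buf[34]
    return buf

14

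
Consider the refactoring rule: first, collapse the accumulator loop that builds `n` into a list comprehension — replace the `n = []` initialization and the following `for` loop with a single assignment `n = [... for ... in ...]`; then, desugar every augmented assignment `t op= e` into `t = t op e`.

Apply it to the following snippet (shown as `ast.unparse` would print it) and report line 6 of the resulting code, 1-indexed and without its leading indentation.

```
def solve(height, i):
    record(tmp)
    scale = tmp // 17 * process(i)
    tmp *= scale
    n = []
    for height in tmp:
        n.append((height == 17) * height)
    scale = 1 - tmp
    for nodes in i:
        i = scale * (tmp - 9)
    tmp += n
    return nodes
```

Transformed code:
def solve(height, i):
    record(tmp)
    scale = tmp // 17 * process(i)
    tmp = tmp * scale
    n = [(height == 17) * height for height in tmp]
    scale = 1 - tmp
    for nodes in i:
        i = scale * (tmp - 9)
    tmp = tmp + n
    return nodes

scale = 1 - tmp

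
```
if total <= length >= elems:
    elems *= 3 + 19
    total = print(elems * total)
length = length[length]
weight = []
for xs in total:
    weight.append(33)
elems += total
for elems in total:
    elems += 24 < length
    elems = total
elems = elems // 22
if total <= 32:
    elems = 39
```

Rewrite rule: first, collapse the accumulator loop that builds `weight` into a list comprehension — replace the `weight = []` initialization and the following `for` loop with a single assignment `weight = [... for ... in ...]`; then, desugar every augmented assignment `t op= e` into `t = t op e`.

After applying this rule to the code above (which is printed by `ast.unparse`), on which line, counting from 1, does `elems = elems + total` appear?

Transformed code:
if total <= length >= elems:
    elems = elems * (3 + 19)
    total = print(elems * total)
length = length[length]
weight = [33 for xs in total]
elems = elems + total
for elems in total:
    elems = elems + (24 < length)
    elems = total
elems = elems // 22
if total <= 32:
    elems = 39

6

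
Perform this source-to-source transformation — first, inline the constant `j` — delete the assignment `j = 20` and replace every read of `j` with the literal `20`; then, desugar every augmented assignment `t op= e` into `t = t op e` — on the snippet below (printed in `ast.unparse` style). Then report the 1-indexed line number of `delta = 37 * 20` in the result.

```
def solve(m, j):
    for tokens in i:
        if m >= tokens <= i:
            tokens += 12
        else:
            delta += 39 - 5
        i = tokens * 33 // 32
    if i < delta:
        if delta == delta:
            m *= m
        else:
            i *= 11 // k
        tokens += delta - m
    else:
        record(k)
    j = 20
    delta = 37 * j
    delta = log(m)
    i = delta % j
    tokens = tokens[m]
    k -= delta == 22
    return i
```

16

Transformed code:
def solve(m, j):
    for tokens in i:
        if m >= tokens <= i:
            tokens = tokens + 12
        else:
            delta = delta + (39 - 5)
        i = tokens * 33 // 32
    if i < delta:
        if delta == delta:
            m = m * m
        else:
            i = i * (11 // k)
        tokens = tokens + (delta - m)
    else:
        record(k)
    delta = 37 * 20
    delta = log(m)
    i = delta % 20
    tokens = tokens[m]
    k = k - (delta == 22)
    return i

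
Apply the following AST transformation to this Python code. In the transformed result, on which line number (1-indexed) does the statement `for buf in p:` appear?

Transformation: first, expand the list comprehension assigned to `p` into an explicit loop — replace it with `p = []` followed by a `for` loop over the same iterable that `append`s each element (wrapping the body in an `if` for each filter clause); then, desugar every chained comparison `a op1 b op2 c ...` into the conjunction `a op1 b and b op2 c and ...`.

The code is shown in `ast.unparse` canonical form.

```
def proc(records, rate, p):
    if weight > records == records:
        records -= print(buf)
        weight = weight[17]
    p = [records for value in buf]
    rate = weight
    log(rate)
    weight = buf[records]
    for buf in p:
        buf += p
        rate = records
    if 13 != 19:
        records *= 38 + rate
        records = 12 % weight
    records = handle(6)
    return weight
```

11

Transformed code:
def proc(records, rate, p):
    if weight > records and records == records:
        records -= print(buf)
        weight = weight[17]
    p = []
    for value in buf:
        p.append(records)
    rate = weight
    log(rate)
    weight = buf[records]
    for buf in p:
        buf += p
        rate = records
    if 13 != 19:
        records *= 38 + rate
        records = 12 % weight
    records = handle(6)
    return weight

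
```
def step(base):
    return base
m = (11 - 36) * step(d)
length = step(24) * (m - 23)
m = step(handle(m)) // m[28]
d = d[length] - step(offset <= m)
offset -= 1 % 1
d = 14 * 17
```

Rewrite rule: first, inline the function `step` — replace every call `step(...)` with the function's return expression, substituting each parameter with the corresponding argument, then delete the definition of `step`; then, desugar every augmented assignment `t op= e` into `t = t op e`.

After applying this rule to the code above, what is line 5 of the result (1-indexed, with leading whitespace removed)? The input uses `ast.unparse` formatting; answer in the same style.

Transformed code:
m = (11 - 36) * d
length = 24 * (m - 23)
m = handle(m) // m[28]
d = d[length] - (offset <= m)
offset = offset - 1 % 1
d = 14 * 17

offset = offset - 1 % 1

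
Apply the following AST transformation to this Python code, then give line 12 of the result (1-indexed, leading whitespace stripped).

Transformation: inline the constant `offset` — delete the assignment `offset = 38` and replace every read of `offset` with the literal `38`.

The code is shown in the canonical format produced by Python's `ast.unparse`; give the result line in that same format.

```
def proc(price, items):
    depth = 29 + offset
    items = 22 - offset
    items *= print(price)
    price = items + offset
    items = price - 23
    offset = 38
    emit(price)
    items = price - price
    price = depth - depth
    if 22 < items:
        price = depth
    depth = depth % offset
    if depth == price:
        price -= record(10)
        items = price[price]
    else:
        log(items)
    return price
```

Transformed code:
def proc(price, items):
    depth = 29 + 38
    items = 22 - 38
    items *= print(price)
    price = items + 38
    items = price - 23
    emit(price)
    items = price - price
    price = depth - depth
    if 22 < items:
        price = depth
    depth = depth % 38
    if depth == price:
        price -= record(10)
        items = price[price]
    else:
        log(items)
    return price

depth = depth % 38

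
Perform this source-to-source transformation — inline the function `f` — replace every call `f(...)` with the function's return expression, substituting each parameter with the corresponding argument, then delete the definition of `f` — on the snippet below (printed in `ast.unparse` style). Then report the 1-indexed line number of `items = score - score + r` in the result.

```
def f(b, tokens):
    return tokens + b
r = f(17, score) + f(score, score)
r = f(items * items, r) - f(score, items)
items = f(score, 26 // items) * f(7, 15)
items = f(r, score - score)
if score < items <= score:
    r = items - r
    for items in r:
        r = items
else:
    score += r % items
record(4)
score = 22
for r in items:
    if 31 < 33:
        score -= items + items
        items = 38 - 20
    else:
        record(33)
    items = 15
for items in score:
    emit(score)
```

4

Transformed code:
r = score + 17 + (score + score)
r = r + items * items - (items + score)
items = (26 // items + score) * (15 + 7)
items = score - score + r
if score < items <= score:
    r = items - r
    for items in r:
        r = items
else:
    score += r % items
record(4)
score = 22
for r in items:
    if 31 < 33:
        score -= items + items
        items = 38 - 20
    else:
        record(33)
    items = 15
for items in score:
    emit(score)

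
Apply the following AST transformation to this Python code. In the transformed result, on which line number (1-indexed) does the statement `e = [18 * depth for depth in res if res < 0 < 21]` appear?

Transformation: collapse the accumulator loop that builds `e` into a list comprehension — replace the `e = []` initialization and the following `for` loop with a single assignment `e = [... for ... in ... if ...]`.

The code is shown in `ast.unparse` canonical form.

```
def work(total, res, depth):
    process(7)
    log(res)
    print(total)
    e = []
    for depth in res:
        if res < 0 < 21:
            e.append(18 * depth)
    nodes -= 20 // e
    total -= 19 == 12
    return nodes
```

Transformed code:
def work(total, res, depth):
    process(7)
    log(res)
    print(total)
    e = [18 * depth for depth in res if res < 0 < 21]
    nodes -= 20 // e
    total -= 19 == 12
    return nodes

5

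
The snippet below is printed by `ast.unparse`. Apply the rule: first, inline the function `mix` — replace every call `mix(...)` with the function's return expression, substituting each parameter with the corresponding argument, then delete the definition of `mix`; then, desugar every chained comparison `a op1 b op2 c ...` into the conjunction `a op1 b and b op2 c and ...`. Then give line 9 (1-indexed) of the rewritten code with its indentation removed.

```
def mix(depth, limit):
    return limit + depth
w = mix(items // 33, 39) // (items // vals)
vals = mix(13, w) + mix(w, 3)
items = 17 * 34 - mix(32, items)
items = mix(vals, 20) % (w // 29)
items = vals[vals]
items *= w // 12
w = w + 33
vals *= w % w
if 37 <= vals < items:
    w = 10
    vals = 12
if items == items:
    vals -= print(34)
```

Transformed code:
w = (39 + items // 33) // (items // vals)
vals = w + 13 + (3 + w)
items = 17 * 34 - (items + 32)
items = (20 + vals) % (w // 29)
items = vals[vals]
items *= w // 12
w = w + 33
vals *= w % w
if 37 <= vals and vals < items:
    w = 10
    vals = 12
if items == items:
    vals -= print(34)

if 37 <= vals and vals < items: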